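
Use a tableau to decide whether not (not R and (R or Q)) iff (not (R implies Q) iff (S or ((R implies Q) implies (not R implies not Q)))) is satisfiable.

Satisfiable

Initial set: {(not (not R and (R or Q)) iff (not (R implies Q) iff (S or ((R implies Q) implies (not R implies not Q)))))}.
(not (not R and (R or Q)) iff (not (R implies Q) iff (S or ((R implies Q) implies (not R implies not Q))))): β-rule — branch into not (not R and (R or Q)), (not (R implies Q) iff (S or ((R implies Q) implies (not R implies not Q))))  //  not not (not R and (R or Q)), not (not (R implies Q) iff (S or ((R implies Q) implies (not R implies not Q)))).
  branch 1 (add not (not R and (R or Q)), (not (R implies Q) iff (S or ((R implies Q) implies (not R implies not Q))))):
    not (not R and (R or Q)): β-rule — branch into not not R  //  not (R or Q).
      branch 1.1 (add not not R):
        (not (R implies Q) iff (S or ((R implies Q) implies (not R implies not Q)))): β-rule — branch into not (R implies Q), (S or ((R implies Q) implies (not R implies not Q)))  //  not not (R implies Q), not (S or ((R implies Q) implies (not R implies not Q))).
          branch 1.1.1 (add not (R implies Q), (S or ((R implies Q) implies (not R implies not Q)))):
            not (R implies Q): α-rule — add R, not Q.
            (S or ((R implies Q) implies (not R implies not Q))): β-rule — branch into S  //  ((R implies Q) implies (not R implies not Q)).
              branch 1.1.1.1 (add S):
                ○ open, literals {Q=0, R=1, S=1}.
              branch 1.1.1.2 (add ((R implies Q) implies (not R implies not Q))):
                ((R implies Q) implies (not R implies not Q)): β-rule — branch into not (R implies Q)  //  (not R implies not Q).
                  branch 1.1.1.2.1 (add not (R implies Q)):
                    not (R implies Q): α-rule — add R, not Q.
                    ○ open, literals {Q=0, R=1}.
                  branch 1.1.1.2.2 (add (not R implies not Q)):
                    (not R implies not Q): β-rule — branch into not not R  //  not Q.
                      branch 1.1.1.2.2.1 (add not not R):
                        ○ open, literals {Q=0, R=1}.
                      branch 1.1.1.2.2.2 (add not Q):
                        ○ open, literals {Q=0, R=1}.
          branch 1.1.2 (add not not (R implies Q), not (S or ((R implies Q) implies (not R implies not Q)))):
            not (S or ((R implies Q) implies (not R implies not Q))): α-rule — add not S, not ((R implies Q) implies (not R implies not Q)).
            not ((R implies Q) implies (not R implies not Q)): α-rule — add (R implies Q), not (not R implies not Q).
            not (not R implies not Q): α-rule — add not R, not not Q.
            × closes — contains both R and not R.
      branch 1.2 (add not (R or Q)):
        not (R or Q): α-rule — add not R, not Q.
        (not (R implies Q) iff (S or ((R implies Q) implies (not R implies not Q)))): β-rule — branch into not (R implies Q), (S or ((R implies Q) implies (not R implies not Q)))  //  not not (R implies Q), not (S or ((R implies Q) implies (not R implies not Q))).
          branch 1.2.1 (add not (R implies Q), (S or ((R implies Q) implies (not R implies not Q)))):
            not (R implies Q): α-rule — add R, not Q.
            × closes — contains both R and not R.
          branch 1.2.2 (add not not (R implies Q), not (S or ((R implies Q) implies (not R implies not Q)))):
            not (S or ((R implies Q) implies (not R implies not Q))): α-rule — add not S, not ((R implies Q) implies (not R implies not Q)).
            not ((R implies Q) implies (not R implies not Q)): α-rule — add (R implies Q), not (not R implies not Q).
            not (not R implies not Q): α-rule — add not R, not not Q.
            × closes — contains both Q and not Q.
  branch 2 (add not not (not R and (R or Q)), not (not (R implies Q) iff (S or ((R implies Q) implies (not R implies not Q))))):
    not not (not R and (R or Q)): α-rule — add not R, (R or Q).
    not (not (R implies Q) iff (S or ((R implies Q) implies (not R implies not Q)))): β-rule — branch into not (R implies Q), not (S or ((R implies Q) implies (not R implies not Q)))  //  not not (R implies Q), (S or ((R implies Q) implies (not R implies not Q))).
      branch 2.1 (add not (R implies Q), not (S or ((R implies Q) implies (not R implies not Q)))):
        not (R implies Q): α-rule — add R, not Q.
        × closes — contains both R and not R.
      branch 2.2 (add not not (R implies Q), (S or ((R implies Q) implies (not R implies not Q)))):
        (R or Q): β-rule — branch into R  //  Q.
          branch 2.2.1 (add R):
            × closes — contains both R and not R.
          branch 2.2.2 (add Q):
            not not (R implies Q): β-rule — branch into not R  //  Q.
              branch 2.2.2.1 (add not R):
                (S or ((R implies Q) implies (not R implies not Q))): β-rule — branch into S  //  ((R implies Q) implies (not R implies not Q)).
                  branch 2.2.2.1.1 (add S):
                    ○ open, literals {Q=1, R=0, S=1}.
                  branch 2.2.2.1.2 (add ((R implies Q) implies (not R implies not Q))):
                    ((R implies Q) implies (not R implies not Q)): β-rule — branch into not (R implies Q)  //  (not R implies not Q).
                      branch 2.2.2.1.2.1 (add not (R implies Q)):
                        not (R implies Q): α-rule — add R, not Q.
                        × closes — contains both R and not R.
                      branch 2.2.2.1.2.2 (add (not R implies not Q)):
                        (not R implies not Q): β-rule — branch into not not R  //  not Q.
                          branch 2.2.2.1.2.2.1 (add not not R):
                            × closes — contains both R and not R.
                          branch 2.2.2.1.2.2.2 (add not Q):
                            × closes — contains both Q and not Q.
              branch 2.2.2.2 (add Q):
                (S or ((R implies Q) implies (not R implies not Q))): β-rule — branch into S  //  ((R implies Q) implies (not R implies not Q)).
                  branch 2.2.2.2.1 (add S):
                    ○ open, literals {Q=1, R=0, S=1}.
                  branch 2.2.2.2.2 (add ((R implies Q) implies (not R implies not Q))):
                    ((R implies Q) implies (not R implies not Q)): β-rule — branch into not (R implies Q)  //  (not R implies not Q).
                      branch 2.2.2.2.2.1 (add not (R implies Q)):
                        not (R implies Q): α-rule — add R, not Q.
                        × closes — contains both R and not R.
                      branch 2.2.2.2.2.2 (add (not R implies not Q)):
                        (not R implies not Q): β-rule — branch into not not R  //  not Q.
                          branch 2.2.2.2.2.2.1 (add not not R):
                            × closes — contains both R and not R.
                          branch 2.2.2.2.2.2.2 (add not Q):
                            × closes — contains both Q and not Q.
11 branches closed, 6 open.
An open branch gives a satisfying assignment: Q=0, R=1, S=1.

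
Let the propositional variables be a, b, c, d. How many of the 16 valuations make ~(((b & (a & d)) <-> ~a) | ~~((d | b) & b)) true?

Initial set: {~(((b & (a & d)) <-> ~a) | ~~((d | b) & b))}.
~(((b & (a & d)) <-> ~a) | ~~((d | b) & b)): α-rule — add ~((b & (a & d)) <-> ~a), ~~~((d | b) & b).
~~~((d | b) & b): drop double negation, giving ~((d | b) & b).
~((b & (a & d)) <-> ~a): β-rule — branch into (b & (a & d)), ~~a  //  ~(b & (a & d)), ~a.
  branch 1 (add (b & (a & d)), ~~a):
    (b & (a & d)): α-rule — add b, (a & d).
    (a & d): α-rule — add a, d.
    ~((d | b) & b): β-rule — branch into ~(d | b)  //  ~b.
      branch 1.1 (add ~(d | b)):
        ~(d | b): α-rule — add ~d, ~b.
        × closes — contains both d and ~d.
      branch 1.2 (add ~b):
        × closes — contains both b and ~b.
  branch 2 (add ~(b & (a & d)), ~a):
    ~((d | b) & b): β-rule — branch into ~(d | b)  //  ~b.
      branch 2.1 (add ~(d | b)):
        ~(d | b): α-rule — add ~d, ~b.
        ~(b & (a & d)): β-rule — branch into ~b  //  ~(a & d).
          branch 2.1.1 (add ~b):
            ○ open, literals {a=false, b=false, d=false}.
          branch 2.1.2 (add ~(a & d)):
            ~(a & d): β-rule — branch into ~a  //  ~d.
              branch 2.1.2.1 (add ~a):
                ○ open, literals {a=false, b=false, d=false}.
              branch 2.1.2.2 (add ~d):
                ○ open, literals {a=false, b=false, d=false}.
      branch 2.2 (add ~b):
        ~(b & (a & d)): β-rule — branch into ~b  //  ~(a & d).
          branch 2.2.1 (add ~b):
            ○ open, literals {a=false, b=false}.
          branch 2.2.2 (add ~(a & d)):
            ~(a & d): β-rule — branch into ~a  //  ~d.
              branch 2.2.2.1 (add ~a):
                ○ open, literals {a=false, b=false}.
              branch 2.2.2.2 (add ~d):
                ○ open, literals {a=false, b=false, d=false}.
2 branches closed, 6 open.
Each open branch fixes some atoms; the unmentioned ones are free. Counting distinct full assignments: branch {a=false, b=false, d=false} (c) contributes 2 new; branch {a=false, b=false, d=false} (c) contributes 0 new; branch {a=false, b=false, d=false} (c) contributes 0 new; branch {a=false, b=false} (c, d) contributes 2 new; branch {a=false, b=false} (c, d) contributes 0 new; branch {a=false, b=false, d=false} (c) contributes 0 new. Total: 4.

4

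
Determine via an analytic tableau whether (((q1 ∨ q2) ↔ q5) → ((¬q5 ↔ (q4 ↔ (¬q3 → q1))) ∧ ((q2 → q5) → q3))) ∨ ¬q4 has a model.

Initial set: {((((q1 ∨ q2) ↔ q5) → ((¬q5 ↔ (q4 ↔ (¬q3 → q1))) ∧ ((q2 → q5) → q3))) ∨ ¬q4)}.
((((q1 ∨ q2) ↔ q5) → ((¬q5 ↔ (q4 ↔ (¬q3 → q1))) ∧ ((q2 → q5) → q3))) ∨ ¬q4): β-rule — branch into (((q1 ∨ q2) ↔ q5) → ((¬q5 ↔ (q4 ↔ (¬q3 → q1))) ∧ ((q2 → q5) → q3)))  //  ¬q4.
  branch 1 (add (((q1 ∨ q2) ↔ q5) → ((¬q5 ↔ (q4 ↔ (¬q3 → q1))) ∧ ((q2 → q5) → q3)))):
    (((q1 ∨ q2) ↔ q5) → ((¬q5 ↔ (q4 ↔ (¬q3 → q1))) ∧ ((q2 → q5) → q3))): β-rule — branch into ¬((q1 ∨ q2) ↔ q5)  //  ((¬q5 ↔ (q4 ↔ (¬q3 → q1))) ∧ ((q2 → q5) → q3)).
      branch 1.1 (add ¬((q1 ∨ q2) ↔ q5)):
        ¬((q1 ∨ q2) ↔ q5): β-rule — branch into (q1 ∨ q2), ¬q5  //  ¬(q1 ∨ q2), q5.
          branch 1.1.1 (add (q1 ∨ q2), ¬q5):
            (q1 ∨ q2): β-rule — branch into q1  //  q2.
              branch 1.1.1.1 (add q1):
                ○ open, literals {q1=true, q5=false}.
              branch 1.1.1.2 (add q2):
                ○ open, literals {q2=true, q5=false}.
          branch 1.1.2 (add ¬(q1 ∨ q2), q5):
            ¬(q1 ∨ q2): α-rule — add ¬q1, ¬q2.
            ○ open, literals {q1=false, q2=false, q5=true}.
      branch 1.2 (add ((¬q5 ↔ (q4 ↔ (¬q3 → q1))) ∧ ((q2 → q5) → q3))):
        ((¬q5 ↔ (q4 ↔ (¬q3 → q1))) ∧ ((q2 → q5) → q3)): α-rule — add (¬q5 ↔ (q4 ↔ (¬q3 → q1))), ((q2 → q5) → q3).
        (¬q5 ↔ (q4 ↔ (¬q3 → q1))): β-rule — branch into ¬q5, (q4 ↔ (¬q3 → q1))  //  ¬¬q5, ¬(q4 ↔ (¬q3 → q1)).
          branch 1.2.1 (add ¬q5, (q4 ↔ (¬q3 → q1))):
            ((q2 → q5) → q3): β-rule — branch into ¬(q2 → q5)  //  q3.
              branch 1.2.1.1 (add ¬(q2 → q5)):
                ¬(q2 → q5): α-rule — add q2, ¬q5.
                (q4 ↔ (¬q3 → q1)): β-rule — branch into q4, (¬q3 → q1)  //  ¬q4, ¬(¬q3 → q1).
                  branch 1.2.1.1.1 (add q4, (¬q3 → q1)):
                    (¬q3 → q1): β-rule — branch into ¬¬q3  //  q1.
                      branch 1.2.1.1.1.1 (add ¬¬q3):
                        ○ open, literals {q2=true, q3=true, q4=true, q5=false}.
                      branch 1.2.1.1.1.2 (add q1):
                        ○ open, literals {q1=true, q2=true, q4=true, q5=false}.
                  branch 1.2.1.1.2 (add ¬q4, ¬(¬q3 → q1)):
                    ¬(¬q3 → q1): α-rule — add ¬q3, ¬q1.
                    ○ open, literals {q1=false, q2=true, q3=false, q4=false, q5=false}.
              branch 1.2.1.2 (add q3):
                (q4 ↔ (¬q3 → q1)): β-rule — branch into q4, (¬q3 → q1)  //  ¬q4, ¬(¬q3 → q1).
                  branch 1.2.1.2.1 (add q4, (¬q3 → q1)):
                    (¬q3 → q1): β-rule — branch into ¬¬q3  //  q1.
                      branch 1.2.1.2.1.1 (add ¬¬q3):
                        ○ open, literals {q3=true, q4=true, q5=false}.
                      branch 1.2.1.2.1.2 (add q1):
                        ○ open, literals {q1=true, q3=true, q4=true, q5=false}.
                  branch 1.2.1.2.2 (add ¬q4, ¬(¬q3 → q1)):
                    ¬(¬q3 → q1): α-rule — add ¬q3, ¬q1.
                    × closes — contains both q3 and ¬q3.
          branch 1.2.2 (add ¬¬q5, ¬(q4 ↔ (¬q3 → q1))):
            ((q2 → q5) → q3): β-rule — branch into ¬(q2 → q5)  //  q3.
              branch 1.2.2.1 (add ¬(q2 → q5)):
                ¬(q2 → q5): α-rule — add q2, ¬q5.
                × closes — contains both q5 and ¬q5.
              branch 1.2.2.2 (add q3):
                ¬(q4 ↔ (¬q3 → q1)): β-rule — branch into q4, ¬(¬q3 → q1)  //  ¬q4, (¬q3 → q1).
                  branch 1.2.2.2.1 (add q4, ¬(¬q3 → q1)):
                    ¬(¬q3 → q1): α-rule — add ¬q3, ¬q1.
                    × closes — contains both q3 and ¬q3.
                  branch 1.2.2.2.2 (add ¬q4, (¬q3 → q1)):
                    (¬q3 → q1): β-rule — branch into ¬¬q3  //  q1.
                      branch 1.2.2.2.2.1 (add ¬¬q3):
                        ○ open, literals {q3=true, q4=false, q5=true}.
                      branch 1.2.2.2.2.2 (add q1):
                        ○ open, literals {q1=true, q3=true, q4=false, q5=true}.
  branch 2 (add ¬q4):
    ○ open, literals {q4=false}.
3 branches closed, 11 open.
An open branch gives a satisfying assignment: q1=true, q5=false.

Satisfiable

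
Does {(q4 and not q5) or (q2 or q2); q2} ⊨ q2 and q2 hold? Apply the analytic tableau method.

Initial set: {((q4 and not q5) or (q2 or q2)); q2; not (q2 and q2)}.
((q4 and not q5) or (q2 or q2)): β-rule — branch into (q4 and not q5)  //  (q2 or q2).
  branch 1 (add (q4 and not q5)):
    (q4 and not q5): α-rule — add q4, not q5.
    not (q2 and q2): β-rule — branch into not q2  //  not q2.
      branch 1.1 (add not q2):
        × closes — contains both q2 and not q2.
      branch 1.2 (add not q2):
        × closes — contains both q2 and not q2.
  branch 2 (add (q2 or q2)):
    not (q2 and q2): β-rule — branch into not q2  //  not q2.
      branch 2.1 (add not q2):
        × closes — contains both q2 and not q2.
      branch 2.2 (add not q2):
        × closes — contains both q2 and not q2.
All 4 branches close.
Every branch closed, so the premises entail the conclusion.

Yes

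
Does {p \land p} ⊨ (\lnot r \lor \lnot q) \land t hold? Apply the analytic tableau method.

No

Initial set: {(p \land p); \lnot ((\lnot r \lor \lnot q) \land t)}.
(p \land p): α-rule — add p, p.
\lnot ((\lnot r \lor \lnot q) \land t): β-rule — branch into \lnot (\lnot r \lor \lnot q)  //  \lnot t.
  branch 1 (add \lnot (\lnot r \lor \lnot q)):
    \lnot (\lnot r \lor \lnot q): α-rule — add \lnot \lnot r, \lnot \lnot q.
    ○ open, literals {p=T, q=T, r=T}.
  branch 2 (add \lnot t):
    ○ open, literals {p=T, t=F}.
0 branches closed, 2 open.
An open branch gives a countermodel: p=T, q=T, r=T (unmentioned atoms arbitrary); the premises hold there but the conclusion fails.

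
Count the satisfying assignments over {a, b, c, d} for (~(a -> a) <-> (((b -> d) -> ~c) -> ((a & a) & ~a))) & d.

Initial set: {T ((~(a -> a) <-> (((b -> d) -> ~c) -> ((a & a) & ~a))) & d)}.
T ((~(a -> a) <-> (((b -> d) -> ~c) -> ((a & a) & ~a))) & d): α-rule — add T (~(a -> a) <-> (((b -> d) -> ~c) -> ((a & a) & ~a))), T d.
T (~(a -> a) <-> (((b -> d) -> ~c) -> ((a & a) & ~a))): β-rule — branch into T ~(a -> a), T (((b -> d) -> ~c) -> ((a & a) & ~a))  //  F ~(a -> a), F (((b -> d) -> ~c) -> ((a & a) & ~a)).
  branch 1 (add T ~(a -> a), T (((b -> d) -> ~c) -> ((a & a) & ~a))):
    T ~(a -> a): α-rule — add T a, F a.
    × closes — contains both a and ~a.
  branch 2 (add F ~(a -> a), F (((b -> d) -> ~c) -> ((a & a) & ~a))):
    F (((b -> d) -> ~c) -> ((a & a) & ~a)): α-rule — add T ((b -> d) -> ~c), F ((a & a) & ~a).
    F ~(a -> a): β-rule — branch into F a  //  T a.
      branch 2.1 (add F a):
        T ((b -> d) -> ~c): β-rule — branch into F (b -> d)  //  T ~c.
          branch 2.1.1 (add F (b -> d)):
            F (b -> d): α-rule — add T b, F d.
            × closes — contains both d and ~d.
          branch 2.1.2 (add T ~c):
            F ((a & a) & ~a): β-rule — branch into F (a & a)  //  F ~a.
              branch 2.1.2.1 (add F (a & a)):
                F (a & a): β-rule — branch into F a  //  F a.
                  branch 2.1.2.1.1 (add F a):
                    ○ open, literals {a=false, c=false, d=true}.
                  branch 2.1.2.1.2 (add F a):
                    ○ open, literals {a=false, c=false, d=true}.
              branch 2.1.2.2 (add F ~a):
                × closes — contains both a and ~a.
      branch 2.2 (add T a):
        T ((b -> d) -> ~c): β-rule — branch into F (b -> d)  //  T ~c.
          branch 2.2.1 (add F (b -> d)):
            F (b -> d): α-rule — add T b, F d.
            × closes — contains both d and ~d.
          branch 2.2.2 (add T ~c):
            F ((a & a) & ~a): β-rule — branch into F (a & a)  //  F ~a.
              branch 2.2.2.1 (add F (a & a)):
                F (a & a): β-rule — branch into F a  //  F a.
                  branch 2.2.2.1.1 (add F a):
                    × closes — contains both a and ~a.
                  branch 2.2.2.1.2 (add F a):
                    × closes — contains both a and ~a.
              branch 2.2.2.2 (add F ~a):
                ○ open, literals {a=true, c=false, d=true}.
6 branches closed, 3 open.
Each open branch fixes some atoms; the unmentioned ones are free. Counting distinct full assignments: branch {a=false, c=false, d=true} (b) contributes 2 new; branch {a=false, c=false, d=true} (b) contributes 0 new; branch {a=true, c=false, d=true} (b) contributes 2 new. Total: 4.

4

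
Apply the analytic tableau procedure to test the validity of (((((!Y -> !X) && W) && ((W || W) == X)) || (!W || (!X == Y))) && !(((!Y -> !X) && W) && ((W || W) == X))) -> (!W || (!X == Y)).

Valid

Assume the negation and expand:
Initial set: {F ((((((!Y -> !X) && W) && ((W || W) == X)) || (!W || (!X == Y))) && !(((!Y -> !X) && W) && ((W || W) == X))) -> (!W || (!X == Y)))}.
F ((((((!Y -> !X) && W) && ((W || W) == X)) || (!W || (!X == Y))) && !(((!Y -> !X) && W) && ((W || W) == X))) -> (!W || (!X == Y))): α-rule — add T (((((!Y -> !X) && W) && ((W || W) == X)) || (!W || (!X == Y))) && !(((!Y -> !X) && W) && ((W || W) == X))), F (!W || (!X == Y)).
T (((((!Y -> !X) && W) && ((W || W) == X)) || (!W || (!X == Y))) && !(((!Y -> !X) && W) && ((W || W) == X))): α-rule — add T ((((!Y -> !X) && W) && ((W || W) == X)) || (!W || (!X == Y))), T !(((!Y -> !X) && W) && ((W || W) == X)).
F (!W || (!X == Y)): α-rule — add F !W, F (!X == Y).
T ((((!Y -> !X) && W) && ((W || W) == X)) || (!W || (!X == Y))): β-rule — branch into T (((!Y -> !X) && W) && ((W || W) == X))  //  T (!W || (!X == Y)).
  branch 1 (add T (((!Y -> !X) && W) && ((W || W) == X))):
    T (((!Y -> !X) && W) && ((W || W) == X)): α-rule — add T ((!Y -> !X) && W), T ((W || W) == X).
    T ((!Y -> !X) && W): α-rule — add T (!Y -> !X), T W.
    T !(((!Y -> !X) && W) && ((W || W) == X)): β-rule — branch into F ((!Y -> !X) && W)  //  F ((W || W) == X).
      branch 1.1 (add F ((!Y -> !X) && W)):
        F (!X == Y): β-rule — branch into T !X, F Y  //  F !X, T Y.
          branch 1.1.1 (add T !X, F Y):
            T ((W || W) == X): β-rule — branch into T (W || W), T X  //  F (W || W), F X.
              branch 1.1.1.1 (add T (W || W), T X):
                × closes — contains both X and !X.
              branch 1.1.1.2 (add F (W || W), F X):
                F (W || W): α-rule — add F W, F W.
                × closes — contains both W and !W.
          branch 1.1.2 (add F !X, T Y):
            T ((W || W) == X): β-rule — branch into T (W || W), T X  //  F (W || W), F X.
              branch 1.1.2.1 (add T (W || W), T X):
                T (!Y -> !X): β-rule — branch into F !Y  //  T !X.
                  branch 1.1.2.1.1 (add F !Y):
                    F ((!Y -> !X) && W): β-rule — branch into F (!Y -> !X)  //  F W.
                      branch 1.1.2.1.1.1 (add F (!Y -> !X)):
                        F (!Y -> !X): α-rule — add T !Y, F !X.
                        × closes — contains both Y and !Y.
                      branch 1.1.2.1.1.2 (add F W):
                        × closes — contains both W and !W.
                  branch 1.1.2.1.2 (add T !X):
                    × closes — contains both X and !X.
              branch 1.1.2.2 (add F (W || W), F X):
                × closes — contains both X and !X.
      branch 1.2 (add F ((W || W) == X)):
        F (!X == Y): β-rule — branch into T !X, F Y  //  F !X, T Y.
          branch 1.2.1 (add T !X, F Y):
            T ((W || W) == X): β-rule — branch into T (W || W), T X  //  F (W || W), F X.
              branch 1.2.1.1 (add T (W || W), T X):
                × closes — contains both X and !X.
              branch 1.2.1.2 (add F (W || W), F X):
                F (W || W): α-rule — add F W, F W.
                × closes — contains both W and !W.
          branch 1.2.2 (add F !X, T Y):
            T ((W || W) == X): β-rule — branch into T (W || W), T X  //  F (W || W), F X.
              branch 1.2.2.1 (add T (W || W), T X):
                T (!Y -> !X): β-rule — branch into F !Y  //  T !X.
                  branch 1.2.2.1.1 (add F !Y):
                    F ((W || W) == X): β-rule — branch into T (W || W), F X  //  F (W || W), T X.
                      branch 1.2.2.1.1.1 (add T (W || W), F X):
                        × closes — contains both X and !X.
                      branch 1.2.2.1.1.2 (add F (W || W), T X):
                        F (W || W): α-rule — add F W, F W.
                        × closes — contains both W and !W.
                  branch 1.2.2.1.2 (add T !X):
                    × closes — contains both X and !X.
              branch 1.2.2.2 (add F (W || W), F X):
                × closes — contains both X and !X.
  branch 2 (add T (!W || (!X == Y))):
    T !(((!Y -> !X) && W) && ((W || W) == X)): β-rule — branch into F ((!Y -> !X) && W)  //  F ((W || W) == X).
      branch 2.1 (add F ((!Y -> !X) && W)):
        F (!X == Y): β-rule — branch into T !X, F Y  //  F !X, T Y.
          branch 2.1.1 (add T !X, F Y):
            T (!W || (!X == Y)): β-rule — branch into T !W  //  T (!X == Y).
              branch 2.1.1.1 (add T !W):
                × closes — contains both W and !W.
              branch 2.1.1.2 (add T (!X == Y)):
                F ((!Y -> !X) && W): β-rule — branch into F (!Y -> !X)  //  F W.
                  branch 2.1.1.2.1 (add F (!Y -> !X)):
                    F (!Y -> !X): α-rule — add T !Y, F !X.
                    × closes — contains both X and !X.
                  branch 2.1.1.2.2 (add F W):
                    × closes — contains both W and !W.
          branch 2.1.2 (add F !X, T Y):
            T (!W || (!X == Y)): β-rule — branch into T !W  //  T (!X == Y).
              branch 2.1.2.1 (add T !W):
                × closes — contains both W and !W.
              branch 2.1.2.2 (add T (!X == Y)):
                F ((!Y -> !X) && W): β-rule — branch into F (!Y -> !X)  //  F W.
                  branch 2.1.2.2.1 (add F (!Y -> !X)):
                    F (!Y -> !X): α-rule — add T !Y, F !X.
                    × closes — contains both Y and !Y.
                  branch 2.1.2.2.2 (add F W):
                    × closes — contains both W and !W.
      branch 2.2 (add F ((W || W) == X)):
        F (!X == Y): β-rule — branch into T !X, F Y  //  F !X, T Y.
          branch 2.2.1 (add T !X, F Y):
            T (!W || (!X == Y)): β-rule — branch into T !W  //  T (!X == Y).
              branch 2.2.1.1 (add T !W):
                × closes — contains both W and !W.
              branch 2.2.1.2 (add T (!X == Y)):
                F ((W || W) == X): β-rule — branch into T (W || W), F X  //  F (W || W), T X.
                  branch 2.2.1.2.1 (add T (W || W), F X):
                    T (!X == Y): β-rule — branch into T !X, T Y  //  F !X, F Y.
                      branch 2.2.1.2.1.1 (add T !X, T Y):
                        × closes — contains both Y and !Y.
                      branch 2.2.1.2.1.2 (add F !X, F Y):
                        × closes — contains both X and !X.
                  branch 2.2.1.2.2 (add F (W || W), T X):
                    × closes — contains both X and !X.
          branch 2.2.2 (add F !X, T Y):
            T (!W || (!X == Y)): β-rule — branch into T !W  //  T (!X == Y).
              branch 2.2.2.1 (add T !W):
                × closes — contains both W and !W.
              branch 2.2.2.2 (add T (!X == Y)):
                F ((W || W) == X): β-rule — branch into T (W || W), F X  //  F (W || W), T X.
                  branch 2.2.2.2.1 (add T (W || W), F X):
                    × closes — contains both X and !X.
                  branch 2.2.2.2.2 (add F (W || W), T X):
                    F (W || W): α-rule — add F W, F W.
                    × closes — contains both W and !W.
All 25 branches close.
Every branch closed, so the negation is unsatisfiable and the formula is valid.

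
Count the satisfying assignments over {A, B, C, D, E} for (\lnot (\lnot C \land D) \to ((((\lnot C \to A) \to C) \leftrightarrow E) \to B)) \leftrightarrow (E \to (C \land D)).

Initial set: {T ((\lnot (\lnot C \land D) \to ((((\lnot C \to A) \to C) \leftrightarrow E) \to B)) \leftrightarrow (E \to (C \land D)))}.
T ((\lnot (\lnot C \land D) \to ((((\lnot C \to A) \to C) \leftrightarrow E) \to B)) \leftrightarrow (E \to (C \land D))): β-rule — branch into T (\lnot (\lnot C \land D) \to ((((\lnot C \to A) \to C) \leftrightarrow E) \to B)), T (E \to (C \land D))  //  F (\lnot (\lnot C \land D) \to ((((\lnot C \to A) \to C) \leftrightarrow E) \to B)), F (E \to (C \land D)).
  branch 1 (add T (\lnot (\lnot C \land D) \to ((((\lnot C \to A) \to C) \leftrightarrow E) \to B)), T (E \to (C \land D))):
    T (\lnot (\lnot C \land D) \to ((((\lnot C \to A) \to C) \leftrightarrow E) \to B)): β-rule — branch into F \lnot (\lnot C \land D)  //  T ((((\lnot C \to A) \to C) \leftrightarrow E) \to B).
      branch 1.1 (add F \lnot (\lnot C \land D)):
        F \lnot (\lnot C \land D): α-rule — add T \lnot C, T D.
        T (E \to (C \land D)): β-rule — branch into F E  //  T (C \land D).
          branch 1.1.1 (add F E):
            ○ open, literals {C=false, D=true, E=false}.
          branch 1.1.2 (add T (C \land D)):
            T (C \land D): α-rule — add T C, T D.
            × closes — contains both C and \lnot C.
      branch 1.2 (add T ((((\lnot C \to A) \to C) \leftrightarrow E) \to B)):
        T (E \to (C \land D)): β-rule — branch into F E  //  T (C \land D).
          branch 1.2.1 (add F E):
            T ((((\lnot C \to A) \to C) \leftrightarrow E) \to B): β-rule — branch into F (((\lnot C \to A) \to C) \leftrightarrow E)  //  T B.
              branch 1.2.1.1 (add F (((\lnot C \to A) \to C) \leftrightarrow E)):
                F (((\lnot C \to A) \to C) \leftrightarrow E): β-rule — branch into T ((\lnot C \to A) \to C), F E  //  F ((\lnot C \to A) \to C), T E.
                  branch 1.2.1.1.1 (add T ((\lnot C \to A) \to C), F E):
                    T ((\lnot C \to A) \to C): β-rule — branch into F (\lnot C \to A)  //  T C.
                      branch 1.2.1.1.1.1 (add F (\lnot C \to A)):
                        F (\lnot C \to A): α-rule — add T \lnot C, F A.
                        ○ open, literals {A=false, C=false, E=false}.
                      branch 1.2.1.1.1.2 (add T C):
                        ○ open, literals {C=true, E=false}.
                  branch 1.2.1.1.2 (add F ((\lnot C \to A) \to C), T E):
                    × closes — contains both E and \lnot E.
              branch 1.2.1.2 (add T B):
                ○ open, literals {B=true, E=false}.
          branch 1.2.2 (add T (C \land D)):
            T (C \land D): α-rule — add T C, T D.
            T ((((\lnot C \to A) \to C) \leftrightarrow E) \to B): β-rule — branch into F (((\lnot C \to A) \to C) \leftrightarrow E)  //  T B.
              branch 1.2.2.1 (add F (((\lnot C \to A) \to C) \leftrightarrow E)):
                F (((\lnot C \to A) \to C) \leftrightarrow E): β-rule — branch into T ((\lnot C \to A) \to C), F E  //  F ((\lnot C \to A) \to C), T E.
                  branch 1.2.2.1.1 (add T ((\lnot C \to A) \to C), F E):
                    T ((\lnot C \to A) \to C): β-rule — branch into F (\lnot C \to A)  //  T C.
                      branch 1.2.2.1.1.1 (add F (\lnot C \to A)):
                        F (\lnot C \to A): α-rule — add T \lnot C, F A.
                        × closes — contains both C and \lnot C.
                      branch 1.2.2.1.1.2 (add T C):
                        ○ open, literals {C=true, D=true, E=false}.
                  branch 1.2.2.1.2 (add F ((\lnot C \to A) \to C), T E):
                    F ((\lnot C \to A) \to C): α-rule — add T (\lnot C \to A), F C.
                    × closes — contains both C and \lnot C.
              branch 1.2.2.2 (add T B):
                ○ open, literals {B=true, C=true, D=true}.
  branch 2 (add F (\lnot (\lnot C \land D) \to ((((\lnot C \to A) \to C) \leftrightarrow E) \to B)), F (E \to (C \land D))):
    F (\lnot (\lnot C \land D) \to ((((\lnot C \to A) \to C) \leftrightarrow E) \to B)): α-rule — add T \lnot (\lnot C \land D), F ((((\lnot C \to A) \to C) \leftrightarrow E) \to B).
    F (E \to (C \land D)): α-rule — add T E, F (C \land D).
    F ((((\lnot C \to A) \to C) \leftrightarrow E) \to B): α-rule — add T (((\lnot C \to A) \to C) \leftrightarrow E), F B.
    T \lnot (\lnot C \land D): β-rule — branch into F \lnot C  //  F D.
      branch 2.1 (add F \lnot C):
        F (C \land D): β-rule — branch into F C  //  F D.
          branch 2.1.1 (add F C):
            × closes — contains both C and \lnot C.
          branch 2.1.2 (add F D):
            T (((\lnot C \to A) \to C) \leftrightarrow E): β-rule — branch into T ((\lnot C \to A) \to C), T E  //  F ((\lnot C \to A) \to C), F E.
              branch 2.1.2.1 (add T ((\lnot C \to A) \to C), T E):
                T ((\lnot C \to A) \to C): β-rule — branch into F (\lnot C \to A)  //  T C.
                  branch 2.1.2.1.1 (add F (\lnot C \to A)):
                    F (\lnot C \to A): α-rule — add T \lnot C, F A.
                    × closes — contains both C and \lnot C.
                  branch 2.1.2.1.2 (add T C):
                    ○ open, literals {B=false, C=true, D=false, E=true}.
              branch 2.1.2.2 (add F ((\lnot C \to A) \to C), F E):
                × closes — contains both E and \lnot E.
      branch 2.2 (add F D):
        F (C \land D): β-rule — branch into F C  //  F D.
          branch 2.2.1 (add F C):
            T (((\lnot C \to A) \to C) \leftrightarrow E): β-rule — branch into T ((\lnot C \to A) \to C), T E  //  F ((\lnot C \to A) \to C), F E.
              branch 2.2.1.1 (add T ((\lnot C \to A) \to C), T E):
                T ((\lnot C \to A) \to C): β-rule — branch into F (\lnot C \to A)  //  T C.
                  branch 2.2.1.1.1 (add F (\lnot C \to A)):
                    F (\lnot C \to A): α-rule — add T \lnot C, F A.
                    ○ open, literals {A=false, B=false, C=false, D=false, E=true}.
                  branch 2.2.1.1.2 (add T C):
                    × closes — contains both C and \lnot C.
              branch 2.2.1.2 (add F ((\lnot C \to A) \to C), F E):
                × closes — contains both E and \lnot E.
          branch 2.2.2 (add F D):
            T (((\lnot C \to A) \to C) \leftrightarrow E): β-rule — branch into T ((\lnot C \to A) \to C), T E  //  F ((\lnot C \to A) \to C), F E.
              branch 2.2.2.1 (add T ((\lnot C \to A) \to C), T E):
                T ((\lnot C \to A) \to C): β-rule — branch into F (\lnot C \to A)  //  T C.
                  branch 2.2.2.1.1 (add F (\lnot C \to A)):
                    F (\lnot C \to A): α-rule — add T \lnot C, F A.
                    ○ open, literals {A=false, B=false, C=false, D=false, E=true}.
                  branch 2.2.2.1.2 (add T C):
                    ○ open, literals {B=false, C=true, D=false, E=true}.
              branch 2.2.2.2 (add F ((\lnot C \to A) \to C), F E):
                × closes — contains both E and \lnot E.
10 branches closed, 10 open.
Each open branch fixes some atoms; the unmentioned ones are free. Counting distinct full assignments: branch {C=false, D=true, E=false} (A, B) contributes 4 new; branch {A=false, C=false, E=false} (B, D) contributes 2 new; branch {C=true, E=false} (A, B, D) contributes 8 new; branch {B=true, E=false} (A, C, D) contributes 1 new; branch {C=true, D=true, E=false} (A, B) contributes 0 new; branch {B=true, C=true, D=true} (A, E) contributes 2 new; branch {B=false, C=true, D=false, E=true} (A) contributes 2 new; branch {A=false, B=false, C=false, D=false, E=true} (none free) contributes 1 new; branch {A=false, B=false, C=false, D=false, E=true} (none free) contributes 0 new; branch {B=false, C=true, D=false, E=true} (A) contributes 0 new. Total: 20.

20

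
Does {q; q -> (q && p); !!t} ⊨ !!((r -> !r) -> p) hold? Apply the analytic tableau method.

Initial set: {q; (q -> (q && p)); !!t; !!!((r -> !r) -> p)}.
!!t: drop double negation, giving t.
!!!((r -> !r) -> p): drop double negation, giving !((r -> !r) -> p).
!((r -> !r) -> p): α-rule — add (r -> !r), !p.
(q -> (q && p)): β-rule — branch into !q  //  (q && p).
  branch 1 (add !q):
    × closes — contains both q and !q.
  branch 2 (add (q && p)):
    (q && p): α-rule — add q, p.
    × closes — contains both p and !p.
All 2 branches close.
Every branch closed, so the premises entail the conclusion.

Yes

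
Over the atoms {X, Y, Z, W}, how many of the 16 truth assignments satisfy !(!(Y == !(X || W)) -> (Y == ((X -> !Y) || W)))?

Initial set: {!(!(Y == !(X || W)) -> (Y == ((X -> !Y) || W)))}.
!(!(Y == !(X || W)) -> (Y == ((X -> !Y) || W))): α-rule — add !(Y == !(X || W)), !(Y == ((X -> !Y) || W)).
!(Y == !(X || W)): β-rule — branch into Y, !!(X || W)  //  !Y, !(X || W).
  branch 1 (add Y, !!(X || W)):
    !(Y == ((X -> !Y) || W)): β-rule — branch into Y, !((X -> !Y) || W)  //  !Y, ((X -> !Y) || W).
      branch 1.1 (add Y, !((X -> !Y) || W)):
        !((X -> !Y) || W): α-rule — add !(X -> !Y), !W.
        !(X -> !Y): α-rule — add X, !!Y.
        !!(X || W): β-rule — branch into X  //  W.
          branch 1.1.1 (add X):
            ○ open, literals {W=0, X=1, Y=1}.
          branch 1.1.2 (add W):
            × closes — contains both W and !W.
      branch 1.2 (add !Y, ((X -> !Y) || W)):
        × closes — contains both Y and !Y.
  branch 2 (add !Y, !(X || W)):
    !(X || W): α-rule — add !X, !W.
    !(Y == ((X -> !Y) || W)): β-rule — branch into Y, !((X -> !Y) || W)  //  !Y, ((X -> !Y) || W).
      branch 2.1 (add Y, !((X -> !Y) || W)):
        × closes — contains both Y and !Y.
      branch 2.2 (add !Y, ((X -> !Y) || W)):
        ((X -> !Y) || W): β-rule — branch into (X -> !Y)  //  W.
          branch 2.2.1 (add (X -> !Y)):
            (X -> !Y): β-rule — branch into !X  //  !Y.
              branch 2.2.1.1 (add !X):
                ○ open, literals {W=0, X=0, Y=0}.
              branch 2.2.1.2 (add !Y):
                ○ open, literals {W=0, X=0, Y=0}.
          branch 2.2.2 (add W):
            × closes — contains both W and !W.
4 branches closed, 3 open.
Each open branch fixes some atoms; the unmentioned ones are free. Counting distinct full assignments: branch {W=0, X=1, Y=1} (Z) contributes 2 new; branch {W=0, X=0, Y=0} (Z) contributes 2 new; branch {W=0, X=0, Y=0} (Z) contributes 0 new. Total: 4.

4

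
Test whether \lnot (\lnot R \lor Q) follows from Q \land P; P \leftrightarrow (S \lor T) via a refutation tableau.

Initial set: {T (Q \land P); T (P \leftrightarrow (S \lor T)); F \lnot (\lnot R \lor Q)}.
T (Q \land P): α-rule — add T Q, T P.
T (P \leftrightarrow (S \lor T)): β-rule — branch into T P, T (S \lor T)  //  F P, F (S \lor T).
  branch 1 (add T P, T (S \lor T)):
    F \lnot (\lnot R \lor Q): β-rule — branch into T \lnot R  //  T Q.
      branch 1.1 (add T \lnot R):
        T (S \lor T): β-rule — branch into T S  //  T T.
          branch 1.1.1 (add T S):
            ○ open, literals {P=T, Q=T, R=F, S=T}.
          branch 1.1.2 (add T T):
            ○ open, literals {P=T, Q=T, R=F, T=T}.
      branch 1.2 (add T Q):
        T (S \lor T): β-rule — branch into T S  //  T T.
          branch 1.2.1 (add T S):
            ○ open, literals {P=T, Q=T, S=T}.
          branch 1.2.2 (add T T):
            ○ open, literals {P=T, Q=T, T=T}.
  branch 2 (add F P, F (S \lor T)):
    × closes — contains both P and \lnot P.
1 branch closed, 4 open.
An open branch gives a countermodel: P=T, Q=T, R=F, S=T (unmentioned atoms arbitrary); the premises hold there but the conclusion fails.

No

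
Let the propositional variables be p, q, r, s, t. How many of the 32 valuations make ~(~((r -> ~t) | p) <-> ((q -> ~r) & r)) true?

Initial set: {T ~(~((r -> ~t) | p) <-> ((q -> ~r) & r))}.
T ~(~((r -> ~t) | p) <-> ((q -> ~r) & r)): β-rule — branch into T ~((r -> ~t) | p), F ((q -> ~r) & r)  //  F ~((r -> ~t) | p), T ((q -> ~r) & r).
  branch 1 (add T ~((r -> ~t) | p), F ((q -> ~r) & r)):
    T ~((r -> ~t) | p): α-rule — add F (r -> ~t), F p.
    F (r -> ~t): α-rule — add T r, F ~t.
    F ((q -> ~r) & r): β-rule — branch into F (q -> ~r)  //  F r.
      branch 1.1 (add F (q -> ~r)):
        F (q -> ~r): α-rule — add T q, F ~r.
        ○ open, literals {p=0, q=1, r=1, t=1}.
      branch 1.2 (add F r):
        × closes — contains both r and ~r.
  branch 2 (add F ~((r -> ~t) | p), T ((q -> ~r) & r)):
    T ((q -> ~r) & r): α-rule — add T (q -> ~r), T r.
    F ~((r -> ~t) | p): β-rule — branch into T (r -> ~t)  //  T p.
      branch 2.1 (add T (r -> ~t)):
        T (q -> ~r): β-rule — branch into F q  //  T ~r.
          branch 2.1.1 (add F q):
            T (r -> ~t): β-rule — branch into F r  //  T ~t.
              branch 2.1.1.1 (add F r):
                × closes — contains both r and ~r.
              branch 2.1.1.2 (add T ~t):
                ○ open, literals {q=0, r=1, t=0}.
          branch 2.1.2 (add T ~r):
            × closes — contains both r and ~r.
      branch 2.2 (add T p):
        T (q -> ~r): β-rule — branch into F q  //  T ~r.
          branch 2.2.1 (add F q):
            ○ open, literals {p=1, q=0, r=1}.
          branch 2.2.2 (add T ~r):
            × closes — contains both r and ~r.
4 branches closed, 3 open.
Each open branch fixes some atoms; the unmentioned ones are free. Counting distinct full assignments: branch {p=0, q=1, r=1, t=1} (s) contributes 2 new; branch {q=0, r=1, t=0} (p, s) contributes 4 new; branch {p=1, q=0, r=1} (s, t) contributes 2 new. Total: 8.

8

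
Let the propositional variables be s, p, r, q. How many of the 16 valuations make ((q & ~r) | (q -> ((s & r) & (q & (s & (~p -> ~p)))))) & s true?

8

Initial set: {(((q & ~r) | (q -> ((s & r) & (q & (s & (~p -> ~p)))))) & s)}.
(((q & ~r) | (q -> ((s & r) & (q & (s & (~p -> ~p)))))) & s): α-rule — add ((q & ~r) | (q -> ((s & r) & (q & (s & (~p -> ~p)))))), s.
((q & ~r) | (q -> ((s & r) & (q & (s & (~p -> ~p)))))): β-rule — branch into (q & ~r)  //  (q -> ((s & r) & (q & (s & (~p -> ~p))))).
  branch 1 (add (q & ~r)):
    (q & ~r): α-rule — add q, ~r.
    ○ open, literals {q=1, r=0, s=1}.
  branch 2 (add (q -> ((s & r) & (q & (s & (~p -> ~p)))))):
    (q -> ((s & r) & (q & (s & (~p -> ~p))))): β-rule — branch into ~q  //  ((s & r) & (q & (s & (~p -> ~p)))).
      branch 2.1 (add ~q):
        ○ open, literals {q=0, s=1}.
      branch 2.2 (add ((s & r) & (q & (s & (~p -> ~p))))):
        ((s & r) & (q & (s & (~p -> ~p)))): α-rule — add (s & r), (q & (s & (~p -> ~p))).
        (s & r): α-rule — add s, r.
        (q & (s & (~p -> ~p))): α-rule — add q, (s & (~p -> ~p)).
        (s & (~p -> ~p)): α-rule — add s, (~p -> ~p).
        (~p -> ~p): β-rule — branch into ~~p  //  ~p.
          branch 2.2.1 (add ~~p):
            ○ open, literals {p=1, q=1, r=1, s=1}.
          branch 2.2.2 (add ~p):
            ○ open, literals {p=0, q=1, r=1, s=1}.
0 branches closed, 4 open.
Each open branch fixes some atoms; the unmentioned ones are free. Counting distinct full assignments: branch {q=1, r=0, s=1} (p) contributes 2 new; branch {q=0, s=1} (p, r) contributes 4 new; branch {p=1, q=1, r=1, s=1} (none free) contributes 1 new; branch {p=0, q=1, r=1, s=1} (none free) contributes 1 new. Total: 8.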